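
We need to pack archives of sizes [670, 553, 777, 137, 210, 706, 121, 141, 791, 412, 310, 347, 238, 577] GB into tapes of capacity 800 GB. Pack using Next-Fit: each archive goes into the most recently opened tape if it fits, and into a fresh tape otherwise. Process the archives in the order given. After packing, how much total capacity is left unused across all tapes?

670 GB → tape 1 (remaining 130 GB)
553 GB → tape 2 (remaining 247 GB)
777 GB → tape 3 (remaining 23 GB)
137 GB → tape 4 (remaining 663 GB)
210 GB → tape 4 (remaining 453 GB)
706 GB → tape 5 (remaining 94 GB)
121 GB → tape 6 (remaining 679 GB)
141 GB → tape 6 (remaining 538 GB)
791 GB → tape 7 (remaining 9 GB)
412 GB → tape 8 (remaining 388 GB)
310 GB → tape 8 (remaining 78 GB)
347 GB → tape 9 (remaining 453 GB)
238 GB → tape 9 (remaining 215 GB)
577 GB → tape 10 (remaining 223 GB)
10 tapes × 800 GB = 8000 GB; used 5990 GB; unused 2010 GB.

2010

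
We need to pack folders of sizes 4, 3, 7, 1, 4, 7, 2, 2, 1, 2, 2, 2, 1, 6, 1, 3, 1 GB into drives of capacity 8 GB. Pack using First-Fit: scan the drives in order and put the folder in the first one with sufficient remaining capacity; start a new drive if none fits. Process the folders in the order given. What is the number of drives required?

7 drives

Put 4 GB in drive 1; 4 GB remain.
Put 3 GB in drive 1; 1 GB remain.
Put 7 GB in drive 2; 1 GB remain.
Put 1 GB in drive 1; 0 GB remain.
Put 4 GB in drive 3; 4 GB remain.
Put 7 GB in drive 4; 1 GB remain.
Put 2 GB in drive 3; 2 GB remain.
Put 2 GB in drive 3; 0 GB remain.
Put 1 GB in drive 2; 0 GB remain.
Put 2 GB in drive 5; 6 GB remain.
Put 2 GB in drive 5; 4 GB remain.
Put 2 GB in drive 5; 2 GB remain.
Put 1 GB in drive 4; 0 GB remain.
Put 6 GB in drive 6; 2 GB remain.
Put 1 GB in drive 5; 1 GB remain.
Put 3 GB in drive 7; 5 GB remain.
Put 1 GB in drive 5; 0 GB remain.
Final drives: [4,3,1] [7,1] [4,2,2] [7,1] [2,2,2,1,1] [6] [3].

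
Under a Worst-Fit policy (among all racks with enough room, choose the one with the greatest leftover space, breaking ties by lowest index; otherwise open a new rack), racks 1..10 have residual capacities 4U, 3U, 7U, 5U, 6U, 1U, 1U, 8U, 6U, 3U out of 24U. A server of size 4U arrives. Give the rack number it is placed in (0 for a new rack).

Racks with room: rack 1 (4U), rack 3 (7U), rack 4 (5U), rack 5 (6U), rack 8 (8U), rack 9 (6U).
Most room is rack 8 with 8U free.

8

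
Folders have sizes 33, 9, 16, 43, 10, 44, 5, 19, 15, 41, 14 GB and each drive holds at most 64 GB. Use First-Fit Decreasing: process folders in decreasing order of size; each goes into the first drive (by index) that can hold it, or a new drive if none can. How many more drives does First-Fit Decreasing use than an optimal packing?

1

First-Fit Decreasing: [44,19] [43,16,5] [41,15] [33,14,10] [9] → 5 drives.
Total size 249 GB; any packing needs at least ⌈249/64⌉ = 4 drives.
An optimal packing achieves that bound: [44,19] [43,16,5] [41,14,9] [33,15,10] → 4 drives.
Excess: 5 − 4 = 1.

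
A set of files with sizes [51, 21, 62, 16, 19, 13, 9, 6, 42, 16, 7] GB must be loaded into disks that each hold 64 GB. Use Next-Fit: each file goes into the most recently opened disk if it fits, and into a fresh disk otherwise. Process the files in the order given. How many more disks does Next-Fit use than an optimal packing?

1

Next-Fit: [51] [21] [62] [16,19,13,9,6] [42,16] [7] → 6 disks.
Total size 262 GB; any packing needs at least ⌈262/64⌉ = 5 disks.
An optimal packing achieves that bound: [62] [51,13] [42,21] [19,16,16,9] [7,6] → 5 disks.
Excess: 6 − 5 = 1.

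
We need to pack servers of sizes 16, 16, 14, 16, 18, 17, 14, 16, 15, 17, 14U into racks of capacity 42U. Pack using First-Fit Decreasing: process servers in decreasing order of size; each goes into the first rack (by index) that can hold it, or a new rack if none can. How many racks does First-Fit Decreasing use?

Sorted descending: 18, 17, 17, 16, 16, 16, 16, 15, 14, 14, 14.
Put 18U in rack 1; 24U remain.
Put 17U in rack 1; 7U remain.
Put 17U in rack 2; 25U remain.
Put 16U in rack 2; 9U remain.
Put 16U in rack 3; 26U remain.
Put 16U in rack 3; 10U remain.
Put 16U in rack 4; 26U remain.
Put 15U in rack 4; 11U remain.
Put 14U in rack 5; 28U remain.
Put 14U in rack 5; 14U remain.
Put 14U in rack 5; 0U remain.

5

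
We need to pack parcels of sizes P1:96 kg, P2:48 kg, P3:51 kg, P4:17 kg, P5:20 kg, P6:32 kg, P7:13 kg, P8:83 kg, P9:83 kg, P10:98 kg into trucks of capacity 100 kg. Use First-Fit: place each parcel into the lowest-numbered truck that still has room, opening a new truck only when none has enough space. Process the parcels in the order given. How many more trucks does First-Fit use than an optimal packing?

0

First-Fit: [96] [48,51] [17,20,32,13] [83] [83] [98] → 6 trucks.
Total size 541 kg; any packing needs at least ⌈541/100⌉ = 6 trucks.
So 6 is already optimal.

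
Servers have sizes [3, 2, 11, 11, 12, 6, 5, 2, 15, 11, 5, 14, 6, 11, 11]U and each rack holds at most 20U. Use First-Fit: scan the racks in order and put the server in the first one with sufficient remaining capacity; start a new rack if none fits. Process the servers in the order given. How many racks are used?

8

rack 1: place 3U, 17U left
rack 1: place 2U, 15U left
rack 1: place 11U, 4U left
rack 2: place 11U, 9U left
rack 3: place 12U, 8U left
rack 2: place 6U, 3U left
rack 3: place 5U, 3U left
rack 1: place 2U, 2U left
rack 4: place 15U, 5U left
rack 5: place 11U, 9U left
rack 4: place 5U, 0U left
rack 6: place 14U, 6U left
rack 5: place 6U, 3U left
rack 7: place 11U, 9U left
rack 8: place 11U, 9U left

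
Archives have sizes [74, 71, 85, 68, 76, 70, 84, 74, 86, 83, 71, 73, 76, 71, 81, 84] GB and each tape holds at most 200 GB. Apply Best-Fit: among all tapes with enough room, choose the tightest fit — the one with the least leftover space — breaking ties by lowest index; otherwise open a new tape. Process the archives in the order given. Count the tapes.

8

tape 1: place 74 GB, 126 GB left
tape 1: place 71 GB, 55 GB left
tape 2: place 85 GB, 115 GB left
tape 2: place 68 GB, 47 GB left
tape 3: place 76 GB, 124 GB left
tape 3: place 70 GB, 54 GB left
tape 4: place 84 GB, 116 GB left
tape 4: place 74 GB, 42 GB left
tape 5: place 86 GB, 114 GB left
tape 5: place 83 GB, 31 GB left
tape 6: place 71 GB, 129 GB left
tape 6: place 73 GB, 56 GB left
tape 7: place 76 GB, 124 GB left
tape 7: place 71 GB, 53 GB left
tape 8: place 81 GB, 119 GB left
tape 8: place 84 GB, 35 GB left
Final tapes: [74,71] [85,68] [76,70] [84,74] [86,83] [71,73] [76,71] [81,84].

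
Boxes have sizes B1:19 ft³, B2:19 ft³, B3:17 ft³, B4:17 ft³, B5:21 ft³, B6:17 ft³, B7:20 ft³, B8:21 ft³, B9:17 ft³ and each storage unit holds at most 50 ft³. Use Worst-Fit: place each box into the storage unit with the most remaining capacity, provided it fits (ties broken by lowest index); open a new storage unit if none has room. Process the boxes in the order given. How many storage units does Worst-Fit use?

5 storage units

B1 (19 ft³) → storage unit 1 (remaining 31 ft³)
B2 (19 ft³) → storage unit 1 (remaining 12 ft³)
B3 (17 ft³) → storage unit 2 (remaining 33 ft³)
B4 (17 ft³) → storage unit 2 (remaining 16 ft³)
B5 (21 ft³) → storage unit 3 (remaining 29 ft³)
B6 (17 ft³) → storage unit 3 (remaining 12 ft³)
B7 (20 ft³) → storage unit 4 (remaining 30 ft³)
B8 (21 ft³) → storage unit 4 (remaining 9 ft³)
B9 (17 ft³) → storage unit 5 (remaining 33 ft³)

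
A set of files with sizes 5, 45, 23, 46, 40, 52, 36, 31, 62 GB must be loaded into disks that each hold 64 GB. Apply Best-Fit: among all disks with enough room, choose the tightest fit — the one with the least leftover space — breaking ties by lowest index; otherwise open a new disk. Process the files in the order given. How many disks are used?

7 disks

Put 5 GB in disk 1; 59 GB remain.
Put 45 GB in disk 1; 14 GB remain.
Put 23 GB in disk 2; 41 GB remain.
Put 46 GB in disk 3; 18 GB remain.
Put 40 GB in disk 2; 1 GB remain.
Put 52 GB in disk 4; 12 GB remain.
Put 36 GB in disk 5; 28 GB remain.
Put 31 GB in disk 6; 33 GB remain.
Put 62 GB in disk 7; 2 GB remain.
Final disks: [5,45] [23,40] [46] [52] [36] [31] [62].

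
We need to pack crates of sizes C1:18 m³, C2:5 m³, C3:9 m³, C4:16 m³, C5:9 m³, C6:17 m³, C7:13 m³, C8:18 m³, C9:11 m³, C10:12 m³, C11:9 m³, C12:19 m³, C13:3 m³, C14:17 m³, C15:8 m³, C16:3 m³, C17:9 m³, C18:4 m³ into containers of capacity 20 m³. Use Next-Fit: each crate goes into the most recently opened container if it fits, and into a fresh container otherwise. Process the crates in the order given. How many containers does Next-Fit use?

14

Put C1 (18 m³) in container 1; 2 m³ remain.
Put C2 (5 m³) in container 2; 15 m³ remain.
Put C3 (9 m³) in container 2; 6 m³ remain.
Put C4 (16 m³) in container 3; 4 m³ remain.
Put C5 (9 m³) in container 4; 11 m³ remain.
Put C6 (17 m³) in container 5; 3 m³ remain.
Put C7 (13 m³) in container 6; 7 m³ remain.
Put C8 (18 m³) in container 7; 2 m³ remain.
Put C9 (11 m³) in container 8; 9 m³ remain.
Put C10 (12 m³) in container 9; 8 m³ remain.
Put C11 (9 m³) in container 10; 11 m³ remain.
Put C12 (19 m³) in container 11; 1 m³ remain.
Put C13 (3 m³) in container 12; 17 m³ remain.
Put C14 (17 m³) in container 12; 0 m³ remain.
Put C15 (8 m³) in container 13; 12 m³ remain.
Put C16 (3 m³) in container 13; 9 m³ remain.
Put C17 (9 m³) in container 13; 0 m³ remain.
Put C18 (4 m³) in container 14; 16 m³ remain.
Final containers: [18] [5,9] [16] [9] [17] [13] [18] [11] [12] [9] [19] [3,17] [8,3,9] [4].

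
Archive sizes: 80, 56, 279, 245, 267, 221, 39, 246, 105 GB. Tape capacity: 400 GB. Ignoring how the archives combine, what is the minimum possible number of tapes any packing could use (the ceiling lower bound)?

Total size = 80 + 56 + 279 + 245 + 267 + 221 + 39 + 246 + 105 = 1538 GB.
⌈1538 / 400⌉ = 4.

4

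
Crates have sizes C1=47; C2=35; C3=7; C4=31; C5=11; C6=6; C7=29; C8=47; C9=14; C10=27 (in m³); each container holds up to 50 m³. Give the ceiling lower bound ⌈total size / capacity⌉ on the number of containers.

Total size = 47 + 35 + 7 + 31 + 11 + 6 + 29 + 47 + 14 + 27 = 254 m³.
⌈254 / 50⌉ = 6.

6 containers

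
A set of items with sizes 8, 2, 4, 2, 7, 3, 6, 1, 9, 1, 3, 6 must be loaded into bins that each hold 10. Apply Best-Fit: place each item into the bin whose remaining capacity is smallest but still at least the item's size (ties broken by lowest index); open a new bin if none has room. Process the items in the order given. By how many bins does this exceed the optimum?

0

Best-Fit: [8,2] [4,2,1,3] [7,3] [6] [9,1] [6] → 6 bins.
Total size 52; any packing needs at least ⌈52/10⌉ = 6 bins.
So 6 is already optimal.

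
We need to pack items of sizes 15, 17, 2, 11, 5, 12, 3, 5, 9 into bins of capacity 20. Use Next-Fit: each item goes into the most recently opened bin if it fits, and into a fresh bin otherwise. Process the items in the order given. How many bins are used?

5

Put 15 in bin 1; 5 remain.
Put 17 in bin 2; 3 remain.
Put 2 in bin 2; 1 remain.
Put 11 in bin 3; 9 remain.
Put 5 in bin 3; 4 remain.
Put 12 in bin 4; 8 remain.
Put 3 in bin 4; 5 remain.
Put 5 in bin 4; 0 remain.
Put 9 in bin 5; 11 remain.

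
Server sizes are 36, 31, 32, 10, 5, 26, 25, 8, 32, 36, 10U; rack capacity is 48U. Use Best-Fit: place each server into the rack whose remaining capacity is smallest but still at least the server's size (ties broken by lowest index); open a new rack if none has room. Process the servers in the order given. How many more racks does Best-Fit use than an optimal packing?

0

Best-Fit: [36,10] [31] [32,5,8] [26] [25] [32] [36,10] → 7 racks.
7 servers exceed 24U (half the capacity), and no two of those can share a rack, so at least 7 racks are needed.
So 7 is already optimal.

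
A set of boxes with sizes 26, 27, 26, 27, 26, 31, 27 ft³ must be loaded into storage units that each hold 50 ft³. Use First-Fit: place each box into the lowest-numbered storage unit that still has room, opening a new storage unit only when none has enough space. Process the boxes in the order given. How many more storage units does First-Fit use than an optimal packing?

First-Fit: [26] [27] [26] [27] [26] [31] [27] → 7 storage units.
7 boxes exceed 25 ft³ (half the capacity), and no two of those can share a storage unit, so at least 7 storage units are needed.
So 7 is already optimal.

0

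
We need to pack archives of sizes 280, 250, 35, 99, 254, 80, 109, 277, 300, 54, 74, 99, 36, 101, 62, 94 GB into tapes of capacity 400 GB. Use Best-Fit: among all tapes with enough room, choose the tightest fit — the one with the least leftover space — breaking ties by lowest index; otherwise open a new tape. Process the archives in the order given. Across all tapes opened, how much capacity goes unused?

196

Put 280 GB in tape 1; 120 GB remain.
Put 250 GB in tape 2; 150 GB remain.
Put 35 GB in tape 1; 85 GB remain.
Put 99 GB in tape 2; 51 GB remain.
Put 254 GB in tape 3; 146 GB remain.
Put 80 GB in tape 1; 5 GB remain.
Put 109 GB in tape 3; 37 GB remain.
Put 277 GB in tape 4; 123 GB remain.
Put 300 GB in tape 5; 100 GB remain.
Put 54 GB in tape 5; 46 GB remain.
Put 74 GB in tape 4; 49 GB remain.
Put 99 GB in tape 6; 301 GB remain.
Put 36 GB in tape 3; 1 GB remain.
Put 101 GB in tape 6; 200 GB remain.
Put 62 GB in tape 6; 138 GB remain.
Put 94 GB in tape 6; 44 GB remain.
6 tapes × 400 GB = 2400 GB; used 2204 GB; unused 196 GB.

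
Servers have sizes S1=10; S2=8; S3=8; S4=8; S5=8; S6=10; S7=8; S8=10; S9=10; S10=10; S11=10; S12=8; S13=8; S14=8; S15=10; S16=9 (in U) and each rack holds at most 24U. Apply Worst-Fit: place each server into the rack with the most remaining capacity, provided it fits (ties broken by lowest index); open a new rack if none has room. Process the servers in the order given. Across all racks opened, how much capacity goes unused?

Put S1 (10U) in rack 1; 14U remain.
Put S2 (8U) in rack 1; 6U remain.
Put S3 (8U) in rack 2; 16U remain.
Put S4 (8U) in rack 2; 8U remain.
Put S5 (8U) in rack 2; 0U remain.
Put S6 (10U) in rack 3; 14U remain.
Put S7 (8U) in rack 3; 6U remain.
Put S8 (10U) in rack 4; 14U remain.
Put S9 (10U) in rack 4; 4U remain.
Put S10 (10U) in rack 5; 14U remain.
Put S11 (10U) in rack 5; 4U remain.
Put S12 (8U) in rack 6; 16U remain.
Put S13 (8U) in rack 6; 8U remain.
Put S14 (8U) in rack 6; 0U remain.
Put S15 (10U) in rack 7; 14U remain.
Put S16 (9U) in rack 7; 5U remain.
7 racks × 24U = 168U; used 143U; unused 25U.

25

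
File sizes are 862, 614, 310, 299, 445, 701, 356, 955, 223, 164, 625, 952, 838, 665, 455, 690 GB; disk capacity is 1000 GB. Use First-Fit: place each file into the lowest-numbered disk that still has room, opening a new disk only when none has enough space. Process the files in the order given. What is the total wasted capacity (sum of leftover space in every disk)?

1846

Put 862 GB in disk 1; 138 GB remain.
Put 614 GB in disk 2; 386 GB remain.
Put 310 GB in disk 2; 76 GB remain.
Put 299 GB in disk 3; 701 GB remain.
Put 445 GB in disk 3; 256 GB remain.
Put 701 GB in disk 4; 299 GB remain.
Put 356 GB in disk 5; 644 GB remain.
Put 955 GB in disk 6; 45 GB remain.
Put 223 GB in disk 3; 33 GB remain.
Put 164 GB in disk 4; 135 GB remain.
Put 625 GB in disk 5; 19 GB remain.
Put 952 GB in disk 7; 48 GB remain.
Put 838 GB in disk 8; 162 GB remain.
Put 665 GB in disk 9; 335 GB remain.
Put 455 GB in disk 10; 545 GB remain.
Put 690 GB in disk 11; 310 GB remain.
11 disks × 1000 GB = 11000 GB; used 9154 GB; unused 1846 GB.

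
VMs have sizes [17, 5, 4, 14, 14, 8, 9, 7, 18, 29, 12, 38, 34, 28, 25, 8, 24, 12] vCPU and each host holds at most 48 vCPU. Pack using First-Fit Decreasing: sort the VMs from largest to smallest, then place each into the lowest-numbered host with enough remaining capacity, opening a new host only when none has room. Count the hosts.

7

Sorted descending: 38, 34, 29, 28, 25, 24, 18, 17, 14, 14, 12, 12, 9, 8, 8, 7, 5, 4.
host 1: place 38 vCPU, 10 vCPU left
host 2: place 34 vCPU, 14 vCPU left
host 3: place 29 vCPU, 19 vCPU left
host 4: place 28 vCPU, 20 vCPU left
host 5: place 25 vCPU, 23 vCPU left
host 6: place 24 vCPU, 24 vCPU left
host 3: place 18 vCPU, 1 vCPU left
host 4: place 17 vCPU, 3 vCPU left
host 2: place 14 vCPU, 0 vCPU left
host 5: place 14 vCPU, 9 vCPU left
host 6: place 12 vCPU, 12 vCPU left
host 6: place 12 vCPU, 0 vCPU left
host 1: place 9 vCPU, 1 vCPU left
host 5: place 8 vCPU, 1 vCPU left
host 7: place 8 vCPU, 40 vCPU left
host 7: place 7 vCPU, 33 vCPU left
host 7: place 5 vCPU, 28 vCPU left
host 7: place 4 vCPU, 24 vCPU left
Final hosts: [38,9] [34,14] [29,18] [28,17] [25,14,8] [24,12,12] [8,7,5,4].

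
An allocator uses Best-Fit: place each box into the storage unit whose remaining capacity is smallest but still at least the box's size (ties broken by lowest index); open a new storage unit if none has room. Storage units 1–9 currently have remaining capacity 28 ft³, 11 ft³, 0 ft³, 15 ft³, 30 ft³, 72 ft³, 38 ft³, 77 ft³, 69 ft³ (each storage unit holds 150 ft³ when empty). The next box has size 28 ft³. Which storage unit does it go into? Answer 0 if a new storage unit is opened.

1

Storage units with room: storage unit 1 (28 ft³), storage unit 5 (30 ft³), storage unit 6 (72 ft³), storage unit 7 (38 ft³), storage unit 8 (77 ft³), storage unit 9 (69 ft³).
Tightest fit is storage unit 1 with 28 ft³ free.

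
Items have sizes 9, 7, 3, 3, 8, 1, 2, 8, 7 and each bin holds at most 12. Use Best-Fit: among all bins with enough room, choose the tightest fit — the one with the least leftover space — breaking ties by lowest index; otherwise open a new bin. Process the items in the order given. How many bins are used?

5

9 → bin 1 (remaining 3)
7 → bin 2 (remaining 5)
3 → bin 1 (remaining 0)
3 → bin 2 (remaining 2)
8 → bin 3 (remaining 4)
1 → bin 2 (remaining 1)
2 → bin 3 (remaining 2)
8 → bin 4 (remaining 4)
7 → bin 5 (remaining 5)
Final bins: [9,3] [7,3,1] [8,2] [8] [7].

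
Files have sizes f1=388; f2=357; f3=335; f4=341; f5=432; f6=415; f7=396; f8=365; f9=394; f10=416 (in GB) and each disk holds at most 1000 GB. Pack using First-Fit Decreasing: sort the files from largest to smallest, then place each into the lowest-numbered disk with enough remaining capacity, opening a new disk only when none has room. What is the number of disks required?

Sorted descending: 432, 416, 415, 396, 394, 388, 365, 357, 341, 335.
432 GB → disk 1 (remaining 568 GB)
416 GB → disk 1 (remaining 152 GB)
415 GB → disk 2 (remaining 585 GB)
396 GB → disk 2 (remaining 189 GB)
394 GB → disk 3 (remaining 606 GB)
388 GB → disk 3 (remaining 218 GB)
365 GB → disk 4 (remaining 635 GB)
357 GB → disk 4 (remaining 278 GB)
341 GB → disk 5 (remaining 659 GB)
335 GB → disk 5 (remaining 324 GB)

5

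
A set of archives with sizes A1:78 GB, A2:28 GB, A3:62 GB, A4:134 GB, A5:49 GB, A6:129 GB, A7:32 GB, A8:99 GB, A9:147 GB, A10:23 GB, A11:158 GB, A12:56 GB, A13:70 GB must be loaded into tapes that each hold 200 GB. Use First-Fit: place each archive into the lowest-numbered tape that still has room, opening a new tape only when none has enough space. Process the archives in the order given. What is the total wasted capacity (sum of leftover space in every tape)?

335

tape 1: place A1 (78 GB), 122 GB left
tape 1: place A2 (28 GB), 94 GB left
tape 1: place A3 (62 GB), 32 GB left
tape 2: place A4 (134 GB), 66 GB left
tape 2: place A5 (49 GB), 17 GB left
tape 3: place A6 (129 GB), 71 GB left
tape 1: place A7 (32 GB), 0 GB left
tape 4: place A8 (99 GB), 101 GB left
tape 5: place A9 (147 GB), 53 GB left
tape 3: place A10 (23 GB), 48 GB left
tape 6: place A11 (158 GB), 42 GB left
tape 4: place A12 (56 GB), 45 GB left
tape 7: place A13 (70 GB), 130 GB left
7 tapes × 200 GB = 1400 GB; used 1065 GB; unused 335 GB.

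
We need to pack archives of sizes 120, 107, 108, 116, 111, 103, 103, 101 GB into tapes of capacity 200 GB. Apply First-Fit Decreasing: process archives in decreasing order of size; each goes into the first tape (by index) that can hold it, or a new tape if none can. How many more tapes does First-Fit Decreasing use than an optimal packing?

0

First-Fit Decreasing: [120] [116] [111] [108] [107] [103] [103] [101] → 8 tapes.
8 archives exceed 100 GB (half the capacity), and no two of those can share a tape, so at least 8 tapes are needed.
So 8 is already optimal.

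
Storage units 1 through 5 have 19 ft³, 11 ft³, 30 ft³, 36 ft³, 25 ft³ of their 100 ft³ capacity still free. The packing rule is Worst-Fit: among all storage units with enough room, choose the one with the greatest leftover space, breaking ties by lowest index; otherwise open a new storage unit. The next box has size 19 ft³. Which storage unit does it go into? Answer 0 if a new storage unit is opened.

Storage units with room: storage unit 1 (19 ft³), storage unit 3 (30 ft³), storage unit 4 (36 ft³), storage unit 5 (25 ft³).
Most room is storage unit 4 with 36 ft³ free.

4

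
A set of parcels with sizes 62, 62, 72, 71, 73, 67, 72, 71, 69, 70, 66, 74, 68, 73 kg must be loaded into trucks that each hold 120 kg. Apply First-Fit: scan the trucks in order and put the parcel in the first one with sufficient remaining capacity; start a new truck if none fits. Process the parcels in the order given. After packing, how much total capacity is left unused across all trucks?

62 kg → truck 1 (remaining 58 kg)
62 kg → truck 2 (remaining 58 kg)
72 kg → truck 3 (remaining 48 kg)
71 kg → truck 4 (remaining 49 kg)
73 kg → truck 5 (remaining 47 kg)
67 kg → truck 6 (remaining 53 kg)
72 kg → truck 7 (remaining 48 kg)
71 kg → truck 8 (remaining 49 kg)
69 kg → truck 9 (remaining 51 kg)
70 kg → truck 10 (remaining 50 kg)
66 kg → truck 11 (remaining 54 kg)
74 kg → truck 12 (remaining 46 kg)
68 kg → truck 13 (remaining 52 kg)
73 kg → truck 14 (remaining 47 kg)
14 trucks × 120 kg = 1680 kg; used 970 kg; unused 710 kg.

710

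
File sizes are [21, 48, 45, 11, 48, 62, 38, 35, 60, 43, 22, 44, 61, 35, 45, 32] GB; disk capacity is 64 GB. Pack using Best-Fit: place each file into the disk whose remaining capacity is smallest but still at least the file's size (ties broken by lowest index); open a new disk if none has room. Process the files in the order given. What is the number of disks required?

13

Put 21 GB in disk 1; 43 GB remain.
Put 48 GB in disk 2; 16 GB remain.
Put 45 GB in disk 3; 19 GB remain.
Put 11 GB in disk 2; 5 GB remain.
Put 48 GB in disk 4; 16 GB remain.
Put 62 GB in disk 5; 2 GB remain.
Put 38 GB in disk 1; 5 GB remain.
Put 35 GB in disk 6; 29 GB remain.
Put 60 GB in disk 7; 4 GB remain.
Put 43 GB in disk 8; 21 GB remain.
Put 22 GB in disk 6; 7 GB remain.
Put 44 GB in disk 9; 20 GB remain.
Put 61 GB in disk 10; 3 GB remain.
Put 35 GB in disk 11; 29 GB remain.
Put 45 GB in disk 12; 19 GB remain.
Put 32 GB in disk 13; 32 GB remain.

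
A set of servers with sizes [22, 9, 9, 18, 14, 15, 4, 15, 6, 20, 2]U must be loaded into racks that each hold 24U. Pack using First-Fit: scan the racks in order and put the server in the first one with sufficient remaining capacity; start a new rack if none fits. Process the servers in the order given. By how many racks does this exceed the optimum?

First-Fit: [22,2] [9,9,4] [18,6] [14] [15] [15] [20] → 7 racks.
Total size 134U; any packing needs at least ⌈134/24⌉ = 6 racks.
An optimal packing achieves that bound: [22,2] [20,4] [18,6] [15,9] [15,9] [14] → 6 racks.
Excess: 7 − 6 = 1.

1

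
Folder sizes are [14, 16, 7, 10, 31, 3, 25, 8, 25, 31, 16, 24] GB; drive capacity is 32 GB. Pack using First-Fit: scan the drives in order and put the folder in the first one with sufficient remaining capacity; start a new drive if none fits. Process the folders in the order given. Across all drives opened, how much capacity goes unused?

46

Put 14 GB in drive 1; 18 GB remain.
Put 16 GB in drive 1; 2 GB remain.
Put 7 GB in drive 2; 25 GB remain.
Put 10 GB in drive 2; 15 GB remain.
Put 31 GB in drive 3; 1 GB remain.
Put 3 GB in drive 2; 12 GB remain.
Put 25 GB in drive 4; 7 GB remain.
Put 8 GB in drive 2; 4 GB remain.
Put 25 GB in drive 5; 7 GB remain.
Put 31 GB in drive 6; 1 GB remain.
Put 16 GB in drive 7; 16 GB remain.
Put 24 GB in drive 8; 8 GB remain.
8 drives × 32 GB = 256 GB; used 210 GB; unused 46 GB.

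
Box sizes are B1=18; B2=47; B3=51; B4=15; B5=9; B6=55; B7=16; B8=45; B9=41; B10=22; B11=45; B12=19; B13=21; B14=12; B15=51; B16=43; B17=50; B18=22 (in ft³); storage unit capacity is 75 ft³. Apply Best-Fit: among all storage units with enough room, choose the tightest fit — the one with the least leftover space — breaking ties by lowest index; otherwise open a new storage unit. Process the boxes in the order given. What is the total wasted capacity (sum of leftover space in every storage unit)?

93

Put B1 (18 ft³) in storage unit 1; 57 ft³ remain.
Put B2 (47 ft³) in storage unit 1; 10 ft³ remain.
Put B3 (51 ft³) in storage unit 2; 24 ft³ remain.
Put B4 (15 ft³) in storage unit 2; 9 ft³ remain.
Put B5 (9 ft³) in storage unit 2; 0 ft³ remain.
Put B6 (55 ft³) in storage unit 3; 20 ft³ remain.
Put B7 (16 ft³) in storage unit 3; 4 ft³ remain.
Put B8 (45 ft³) in storage unit 4; 30 ft³ remain.
Put B9 (41 ft³) in storage unit 5; 34 ft³ remain.
Put B10 (22 ft³) in storage unit 4; 8 ft³ remain.
Put B11 (45 ft³) in storage unit 6; 30 ft³ remain.
Put B12 (19 ft³) in storage unit 6; 11 ft³ remain.
Put B13 (21 ft³) in storage unit 5; 13 ft³ remain.
Put B14 (12 ft³) in storage unit 5; 1 ft³ remain.
Put B15 (51 ft³) in storage unit 7; 24 ft³ remain.
Put B16 (43 ft³) in storage unit 8; 32 ft³ remain.
Put B17 (50 ft³) in storage unit 9; 25 ft³ remain.
Put B18 (22 ft³) in storage unit 7; 2 ft³ remain.
9 storage units × 75 ft³ = 675 ft³; used 582 ft³; unused 93 ft³.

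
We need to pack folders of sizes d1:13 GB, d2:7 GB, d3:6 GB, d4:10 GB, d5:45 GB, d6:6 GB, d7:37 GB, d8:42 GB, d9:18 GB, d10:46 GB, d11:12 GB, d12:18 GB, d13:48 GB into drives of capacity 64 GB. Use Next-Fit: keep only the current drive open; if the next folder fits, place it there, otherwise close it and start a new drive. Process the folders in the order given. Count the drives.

7

d1 (13 GB) → drive 1 (remaining 51 GB)
d2 (7 GB) → drive 1 (remaining 44 GB)
d3 (6 GB) → drive 1 (remaining 38 GB)
d4 (10 GB) → drive 1 (remaining 28 GB)
d5 (45 GB) → drive 2 (remaining 19 GB)
d6 (6 GB) → drive 2 (remaining 13 GB)
d7 (37 GB) → drive 3 (remaining 27 GB)
d8 (42 GB) → drive 4 (remaining 22 GB)
d9 (18 GB) → drive 4 (remaining 4 GB)
d10 (46 GB) → drive 5 (remaining 18 GB)
d11 (12 GB) → drive 5 (remaining 6 GB)
d12 (18 GB) → drive 6 (remaining 46 GB)
d13 (48 GB) → drive 7 (remaining 16 GB)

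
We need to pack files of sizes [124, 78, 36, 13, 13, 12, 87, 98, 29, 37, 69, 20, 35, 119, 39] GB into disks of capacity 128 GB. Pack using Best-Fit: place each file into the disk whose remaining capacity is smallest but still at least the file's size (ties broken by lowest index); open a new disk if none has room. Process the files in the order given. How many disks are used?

7

124 GB → disk 1 (remaining 4 GB)
78 GB → disk 2 (remaining 50 GB)
36 GB → disk 2 (remaining 14 GB)
13 GB → disk 2 (remaining 1 GB)
13 GB → disk 3 (remaining 115 GB)
12 GB → disk 3 (remaining 103 GB)
87 GB → disk 3 (remaining 16 GB)
98 GB → disk 4 (remaining 30 GB)
29 GB → disk 4 (remaining 1 GB)
37 GB → disk 5 (remaining 91 GB)
69 GB → disk 5 (remaining 22 GB)
20 GB → disk 5 (remaining 2 GB)
35 GB → disk 6 (remaining 93 GB)
119 GB → disk 7 (remaining 9 GB)
39 GB → disk 6 (remaining 54 GB)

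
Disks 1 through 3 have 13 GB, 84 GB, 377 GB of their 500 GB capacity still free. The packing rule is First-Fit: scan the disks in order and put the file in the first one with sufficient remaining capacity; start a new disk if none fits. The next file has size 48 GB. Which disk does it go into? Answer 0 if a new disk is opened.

Disks with room: disk 2 (84 GB), disk 3 (377 GB).
The first with room is disk 2.

2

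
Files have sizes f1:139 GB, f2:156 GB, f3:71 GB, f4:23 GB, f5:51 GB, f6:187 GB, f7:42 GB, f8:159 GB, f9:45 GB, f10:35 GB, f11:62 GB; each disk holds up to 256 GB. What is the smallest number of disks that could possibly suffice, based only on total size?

Total size = 139 + 156 + 71 + 23 + 51 + 187 + 42 + 159 + 45 + 35 + 62 = 970 GB.
⌈970 / 256⌉ = 4.

4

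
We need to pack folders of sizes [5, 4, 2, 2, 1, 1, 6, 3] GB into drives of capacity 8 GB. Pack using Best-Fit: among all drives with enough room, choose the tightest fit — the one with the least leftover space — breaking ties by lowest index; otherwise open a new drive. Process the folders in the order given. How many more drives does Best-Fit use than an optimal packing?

Best-Fit: [5,2,1] [4,2,1] [6] [3] → 4 drives.
Total size 24 GB; any packing needs at least ⌈24/8⌉ = 3 drives.
An optimal packing achieves that bound: [6,2] [5,3] [4,2,1,1] → 3 drives.
Excess: 4 − 3 = 1.

1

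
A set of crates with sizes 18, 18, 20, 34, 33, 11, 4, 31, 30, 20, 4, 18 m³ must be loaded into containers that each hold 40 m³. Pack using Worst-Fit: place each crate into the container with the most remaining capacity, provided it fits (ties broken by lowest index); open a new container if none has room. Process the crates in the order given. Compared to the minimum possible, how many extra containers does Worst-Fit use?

Worst-Fit: [18,18] [20,11,4] [34] [33] [31] [30] [20,4] [18] → 8 containers.
Total size 241 m³; any packing needs at least ⌈241/40⌉ = 7 containers.
An optimal packing achieves that bound: [34,4] [33,4] [31] [30] [20,20] [18,18] [18,11] → 7 containers.
Excess: 8 − 7 = 1.

1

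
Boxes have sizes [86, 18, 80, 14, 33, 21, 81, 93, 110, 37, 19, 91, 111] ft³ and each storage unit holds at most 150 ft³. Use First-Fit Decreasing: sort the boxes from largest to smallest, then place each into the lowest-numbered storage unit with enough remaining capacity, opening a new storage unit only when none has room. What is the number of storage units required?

Sorted descending: 111, 110, 93, 91, 86, 81, 80, 37, 33, 21, 19, 18, 14.
Put 111 ft³ in storage unit 1; 39 ft³ remain.
Put 110 ft³ in storage unit 2; 40 ft³ remain.
Put 93 ft³ in storage unit 3; 57 ft³ remain.
Put 91 ft³ in storage unit 4; 59 ft³ remain.
Put 86 ft³ in storage unit 5; 64 ft³ remain.
Put 81 ft³ in storage unit 6; 69 ft³ remain.
Put 80 ft³ in storage unit 7; 70 ft³ remain.
Put 37 ft³ in storage unit 1; 2 ft³ remain.
Put 33 ft³ in storage unit 2; 7 ft³ remain.
Put 21 ft³ in storage unit 3; 36 ft³ remain.
Put 19 ft³ in storage unit 3; 17 ft³ remain.
Put 18 ft³ in storage unit 4; 41 ft³ remain.
Put 14 ft³ in storage unit 3; 3 ft³ remain.
Final storage units: [111,37] [110,33] [93,21,19,14] [91,18] [86] [81] [80].

7 storage units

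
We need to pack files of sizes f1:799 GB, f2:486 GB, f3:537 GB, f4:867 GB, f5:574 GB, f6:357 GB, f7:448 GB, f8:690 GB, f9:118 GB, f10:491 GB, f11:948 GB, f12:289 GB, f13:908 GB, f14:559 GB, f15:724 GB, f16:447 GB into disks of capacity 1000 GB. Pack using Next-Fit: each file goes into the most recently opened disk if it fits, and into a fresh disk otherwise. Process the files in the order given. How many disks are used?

f1 (799 GB) → disk 1 (remaining 201 GB)
f2 (486 GB) → disk 2 (remaining 514 GB)
f3 (537 GB) → disk 3 (remaining 463 GB)
f4 (867 GB) → disk 4 (remaining 133 GB)
f5 (574 GB) → disk 5 (remaining 426 GB)
f6 (357 GB) → disk 5 (remaining 69 GB)
f7 (448 GB) → disk 6 (remaining 552 GB)
f8 (690 GB) → disk 7 (remaining 310 GB)
f9 (118 GB) → disk 7 (remaining 192 GB)
f10 (491 GB) → disk 8 (remaining 509 GB)
f11 (948 GB) → disk 9 (remaining 52 GB)
f12 (289 GB) → disk 10 (remaining 711 GB)
f13 (908 GB) → disk 11 (remaining 92 GB)
f14 (559 GB) → disk 12 (remaining 441 GB)
f15 (724 GB) → disk 13 (remaining 276 GB)
f16 (447 GB) → disk 14 (remaining 553 GB)

14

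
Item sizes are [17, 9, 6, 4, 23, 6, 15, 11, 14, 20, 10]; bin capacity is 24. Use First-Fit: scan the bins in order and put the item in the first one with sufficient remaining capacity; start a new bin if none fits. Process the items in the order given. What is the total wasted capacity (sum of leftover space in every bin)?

33

17 → bin 1 (remaining 7)
9 → bin 2 (remaining 15)
6 → bin 1 (remaining 1)
4 → bin 2 (remaining 11)
23 → bin 3 (remaining 1)
6 → bin 2 (remaining 5)
15 → bin 4 (remaining 9)
11 → bin 5 (remaining 13)
14 → bin 6 (remaining 10)
20 → bin 7 (remaining 4)
10 → bin 5 (remaining 3)
7 bins × 24 = 168; used 135; unused 33.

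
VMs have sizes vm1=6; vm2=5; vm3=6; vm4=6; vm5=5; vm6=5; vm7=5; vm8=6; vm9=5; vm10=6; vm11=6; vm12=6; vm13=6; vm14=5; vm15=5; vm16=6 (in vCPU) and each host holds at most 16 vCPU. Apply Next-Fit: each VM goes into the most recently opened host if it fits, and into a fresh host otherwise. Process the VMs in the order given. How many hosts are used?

7 hosts

host 1: place vm1 (6 vCPU), 10 vCPU left
host 1: place vm2 (5 vCPU), 5 vCPU left
host 2: place vm3 (6 vCPU), 10 vCPU left
host 2: place vm4 (6 vCPU), 4 vCPU left
host 3: place vm5 (5 vCPU), 11 vCPU left
host 3: place vm6 (5 vCPU), 6 vCPU left
host 3: place vm7 (5 vCPU), 1 vCPU left
host 4: place vm8 (6 vCPU), 10 vCPU left
host 4: place vm9 (5 vCPU), 5 vCPU left
host 5: place vm10 (6 vCPU), 10 vCPU left
host 5: place vm11 (6 vCPU), 4 vCPU left
host 6: place vm12 (6 vCPU), 10 vCPU left
host 6: place vm13 (6 vCPU), 4 vCPU left
host 7: place vm14 (5 vCPU), 11 vCPU left
host 7: place vm15 (5 vCPU), 6 vCPU left
host 7: place vm16 (6 vCPU), 0 vCPU left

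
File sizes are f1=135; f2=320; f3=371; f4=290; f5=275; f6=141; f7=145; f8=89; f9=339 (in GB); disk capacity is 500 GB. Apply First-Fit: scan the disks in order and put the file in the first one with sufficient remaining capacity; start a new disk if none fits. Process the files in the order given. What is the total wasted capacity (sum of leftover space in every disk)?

Put f1 (135 GB) in disk 1; 365 GB remain.
Put f2 (320 GB) in disk 1; 45 GB remain.
Put f3 (371 GB) in disk 2; 129 GB remain.
Put f4 (290 GB) in disk 3; 210 GB remain.
Put f5 (275 GB) in disk 4; 225 GB remain.
Put f6 (141 GB) in disk 3; 69 GB remain.
Put f7 (145 GB) in disk 4; 80 GB remain.
Put f8 (89 GB) in disk 2; 40 GB remain.
Put f9 (339 GB) in disk 5; 161 GB remain.
5 disks × 500 GB = 2500 GB; used 2105 GB; unused 395 GB.

395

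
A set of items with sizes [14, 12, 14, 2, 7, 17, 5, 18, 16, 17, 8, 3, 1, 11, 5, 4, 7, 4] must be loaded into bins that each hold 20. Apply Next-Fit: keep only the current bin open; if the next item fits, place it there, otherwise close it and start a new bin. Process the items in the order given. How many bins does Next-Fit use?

12 bins

bin 1: place 14, 6 left
bin 2: place 12, 8 left
bin 3: place 14, 6 left
bin 3: place 2, 4 left
bin 4: place 7, 13 left
bin 5: place 17, 3 left
bin 6: place 5, 15 left
bin 7: place 18, 2 left
bin 8: place 16, 4 left
bin 9: place 17, 3 left
bin 10: place 8, 12 left
bin 10: place 3, 9 left
bin 10: place 1, 8 left
bin 11: place 11, 9 left
bin 11: place 5, 4 left
bin 11: place 4, 0 left
bin 12: place 7, 13 left
bin 12: place 4, 9 left
Final bins: [14] [12] [14,2] [7] [17] [5] [18] [16] [17] [8,3,1] [11,5,4] [7,4].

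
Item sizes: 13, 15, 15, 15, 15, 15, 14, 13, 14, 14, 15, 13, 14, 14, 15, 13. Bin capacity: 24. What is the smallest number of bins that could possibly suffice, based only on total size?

10 bins

Total size = 13 + 15 + 15 + 15 + 15 + 15 + 14 + 13 + 14 + 14 + 15 + 13 + 14 + 14 + 15 + 13 = 227.
⌈227 / 24⌉ = 10.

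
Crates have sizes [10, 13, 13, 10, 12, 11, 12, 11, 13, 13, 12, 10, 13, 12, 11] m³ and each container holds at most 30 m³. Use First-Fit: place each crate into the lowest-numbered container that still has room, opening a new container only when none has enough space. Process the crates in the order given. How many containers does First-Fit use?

container 1: place 10 m³, 20 m³ left
container 1: place 13 m³, 7 m³ left
container 2: place 13 m³, 17 m³ left
container 2: place 10 m³, 7 m³ left
container 3: place 12 m³, 18 m³ left
container 3: place 11 m³, 7 m³ left
container 4: place 12 m³, 18 m³ left
container 4: place 11 m³, 7 m³ left
container 5: place 13 m³, 17 m³ left
container 5: place 13 m³, 4 m³ left
container 6: place 12 m³, 18 m³ left
container 6: place 10 m³, 8 m³ left
container 7: place 13 m³, 17 m³ left
container 7: place 12 m³, 5 m³ left
container 8: place 11 m³, 19 m³ left

8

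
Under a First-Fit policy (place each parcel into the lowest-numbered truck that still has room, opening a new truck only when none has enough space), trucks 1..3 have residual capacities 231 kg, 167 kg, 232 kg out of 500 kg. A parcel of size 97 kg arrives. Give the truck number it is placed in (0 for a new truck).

Trucks with room: truck 1 (231 kg), truck 2 (167 kg), truck 3 (232 kg).
The first with room is truck 1.

1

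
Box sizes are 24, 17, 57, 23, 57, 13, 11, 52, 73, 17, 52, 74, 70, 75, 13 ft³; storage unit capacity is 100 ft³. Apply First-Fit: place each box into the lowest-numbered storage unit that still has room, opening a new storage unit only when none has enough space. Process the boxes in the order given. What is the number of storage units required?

storage unit 1: place 24 ft³, 76 ft³ left
storage unit 1: place 17 ft³, 59 ft³ left
storage unit 1: place 57 ft³, 2 ft³ left
storage unit 2: place 23 ft³, 77 ft³ left
storage unit 2: place 57 ft³, 20 ft³ left
storage unit 2: place 13 ft³, 7 ft³ left
storage unit 3: place 11 ft³, 89 ft³ left
storage unit 3: place 52 ft³, 37 ft³ left
storage unit 4: place 73 ft³, 27 ft³ left
storage unit 3: place 17 ft³, 20 ft³ left
storage unit 5: place 52 ft³, 48 ft³ left
storage unit 6: place 74 ft³, 26 ft³ left
storage unit 7: place 70 ft³, 30 ft³ left
storage unit 8: place 75 ft³, 25 ft³ left
storage unit 3: place 13 ft³, 7 ft³ left

8 storage units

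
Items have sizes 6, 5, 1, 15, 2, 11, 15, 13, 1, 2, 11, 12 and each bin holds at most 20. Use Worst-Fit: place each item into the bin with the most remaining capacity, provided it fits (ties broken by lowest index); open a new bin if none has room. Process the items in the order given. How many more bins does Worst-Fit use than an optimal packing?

Worst-Fit: [6,5,1,2] [15] [11,1,2] [15] [13] [11] [12] → 7 bins.
6 items exceed 10 (half the capacity), and no two of those can share a bin, so at least 6 bins are needed.
An optimal packing achieves that bound: [15,5] [15,2,2,1] [13,6,1] [12] [11] [11] → 6 bins.
Excess: 7 − 6 = 1.

1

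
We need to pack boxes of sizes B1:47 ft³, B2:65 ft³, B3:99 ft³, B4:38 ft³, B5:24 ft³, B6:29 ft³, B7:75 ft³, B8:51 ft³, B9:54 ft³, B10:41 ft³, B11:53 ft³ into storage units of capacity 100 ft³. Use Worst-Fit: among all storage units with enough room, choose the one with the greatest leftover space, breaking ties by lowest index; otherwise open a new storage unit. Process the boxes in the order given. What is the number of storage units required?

B1 (47 ft³) → storage unit 1 (remaining 53 ft³)
B2 (65 ft³) → storage unit 2 (remaining 35 ft³)
B3 (99 ft³) → storage unit 3 (remaining 1 ft³)
B4 (38 ft³) → storage unit 1 (remaining 15 ft³)
B5 (24 ft³) → storage unit 2 (remaining 11 ft³)
B6 (29 ft³) → storage unit 4 (remaining 71 ft³)
B7 (75 ft³) → storage unit 5 (remaining 25 ft³)
B8 (51 ft³) → storage unit 4 (remaining 20 ft³)
B9 (54 ft³) → storage unit 6 (remaining 46 ft³)
B10 (41 ft³) → storage unit 6 (remaining 5 ft³)
B11 (53 ft³) → storage unit 7 (remaining 47 ft³)
Final storage units: [47,38] [65,24] [99] [29,51] [75] [54,41] [53].

7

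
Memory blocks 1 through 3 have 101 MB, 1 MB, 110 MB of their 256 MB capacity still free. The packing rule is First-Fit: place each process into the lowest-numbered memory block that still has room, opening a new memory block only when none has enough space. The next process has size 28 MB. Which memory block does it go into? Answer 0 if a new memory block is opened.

1

Memory blocks with room: memory block 1 (101 MB), memory block 3 (110 MB).
The first with room is memory block 1.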